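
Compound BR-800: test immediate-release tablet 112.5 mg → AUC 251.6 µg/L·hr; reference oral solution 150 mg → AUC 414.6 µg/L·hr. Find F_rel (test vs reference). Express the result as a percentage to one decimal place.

F_rel = (AUC_test/D_test) / (AUC_ref/D_ref)
      = (251.6/112.5) / (414.6/150)
      = 2.23644 / 2.764 = 0.8091 = 80.91%

F_rel = 80.9%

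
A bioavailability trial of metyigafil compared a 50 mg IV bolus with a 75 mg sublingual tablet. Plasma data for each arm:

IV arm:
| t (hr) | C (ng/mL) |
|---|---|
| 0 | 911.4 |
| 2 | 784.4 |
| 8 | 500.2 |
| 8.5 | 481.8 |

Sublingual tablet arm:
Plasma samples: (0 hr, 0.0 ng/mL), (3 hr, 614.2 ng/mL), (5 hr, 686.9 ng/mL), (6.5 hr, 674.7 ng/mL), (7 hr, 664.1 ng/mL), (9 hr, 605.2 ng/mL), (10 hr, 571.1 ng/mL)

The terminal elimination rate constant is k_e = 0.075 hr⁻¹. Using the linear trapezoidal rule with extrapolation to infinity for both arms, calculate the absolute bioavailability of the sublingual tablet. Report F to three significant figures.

F = 0.712

Trapezoidal AUC_0→8.5 (IV):
  [0→2]: (911.4+784.4)/2 × 2 = 1695.8
  [2→8]: (784.4+500.2)/2 × 6 = 3853.8
  [8→8.5]: (500.2+481.8)/2 × 0.5 = 245.5
  Sum = 5795.1 ng/mL·hr
IV tail: 481.8/0.075 = 6424.000; AUC_iv,0→∞ = 5795.1 + 6424.000 = 12219.1 ng/mL·hr
Trapezoidal AUC_0→10 (sublingual tablet):
  [0→3]: (0.0+614.2)/2 × 3 = 921.3
  [3→5]: (614.2+686.9)/2 × 2 = 1301.1
  [5→6.5]: (686.9+674.7)/2 × 1.5 = 1021.2
  [6.5→7]: (674.7+664.1)/2 × 0.5 = 334.7
  [7→9]: (664.1+605.2)/2 × 2 = 1269.3
  [9→10]: (605.2+571.1)/2 × 1 = 588.15
  Sum = 5435.75 ng/mL·hr
sublingual tablet tail: 571.1/0.075 = 7614.667; AUC_ev,0→∞ = 5435.75 + 7614.667 = 13050.417 ng/mL·hr
F = (AUC_ev/D_ev)/(AUC_iv/D_iv) = (13050.417/75)/(12219.1/50) = 174.00556/244.382 = 0.7120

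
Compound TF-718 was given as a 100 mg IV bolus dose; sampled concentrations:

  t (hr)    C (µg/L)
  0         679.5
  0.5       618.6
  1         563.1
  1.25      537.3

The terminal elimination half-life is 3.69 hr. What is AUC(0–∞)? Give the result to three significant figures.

Trapezoidal AUC_0→1.25:
  [0→0.5]: (679.5+618.6)/2 × 0.5 = 324.525
  [0.5→1]: (618.6+563.1)/2 × 0.5 = 295.425
  [1→1.25]: (563.1+537.3)/2 × 0.25 = 137.55
  Sum = 757.5 µg/L·hr
k_e = ln2 / t½ = 0.693147 / 3.69 = 0.1878 hr^-1
Extrapolated tail: C_last / k_e = 537.3 / 0.1878 = 2861.022
AUC_0→∞ = 757.5 + 2861.022 = 3618.522 µg/L·hr

AUC = 3620 µg/L·hr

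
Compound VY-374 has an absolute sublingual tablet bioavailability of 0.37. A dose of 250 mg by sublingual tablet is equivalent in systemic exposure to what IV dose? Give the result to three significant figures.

D_iv = 92.5 mg

Systemic exposure from an extravascular dose = F × D_ev, so the equivalent IV dose is F × D_ev.
D_iv = F × D_ev = 0.37 × 250 = 92.5 mg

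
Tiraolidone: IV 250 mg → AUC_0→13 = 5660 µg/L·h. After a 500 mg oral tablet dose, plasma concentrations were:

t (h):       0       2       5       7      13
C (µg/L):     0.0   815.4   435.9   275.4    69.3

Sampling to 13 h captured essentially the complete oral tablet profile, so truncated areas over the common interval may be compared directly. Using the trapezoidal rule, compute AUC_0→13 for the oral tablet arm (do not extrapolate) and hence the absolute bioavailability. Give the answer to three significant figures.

F = 0.392

Trapezoidal AUC_0→13 (oral tablet):
  [0→2]: (0.0+815.4)/2 × 2 = 815.4
  [2→5]: (815.4+435.9)/2 × 3 = 1876.95
  [5→7]: (435.9+275.4)/2 × 2 = 711.3
  [7→13]: (275.4+69.3)/2 × 6 = 1034.1
  Sum = 4437.75 µg/L·h
F = (AUC_ev/D_ev)/(AUC_iv/D_iv) = (4437.75/500)/(5660/250) = 8.8755/22.64 = 0.3920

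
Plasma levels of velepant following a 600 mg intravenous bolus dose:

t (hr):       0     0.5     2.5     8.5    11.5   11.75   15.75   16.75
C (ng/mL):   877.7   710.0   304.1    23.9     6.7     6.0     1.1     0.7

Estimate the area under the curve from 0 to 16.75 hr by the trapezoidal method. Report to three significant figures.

AUC = 2460 ng/mL·hr

Trapezoidal AUC_0→16.75:
  [0→0.5]: (877.7+710.0)/2 × 0.5 = 396.925
  [0.5→2.5]: (710.0+304.1)/2 × 2 = 1014.1
  [2.5→8.5]: (304.1+23.9)/2 × 6 = 984.0
  [8.5→11.5]: (23.9+6.7)/2 × 3 = 45.9
  [11.5→11.75]: (6.7+6.0)/2 × 0.25 = 1.5875
  [11.75→15.75]: (6.0+1.1)/2 × 4 = 14.2
  [15.75→16.75]: (1.1+0.7)/2 × 1 = 0.9
  Sum = 2457.6125 ng/mL·hr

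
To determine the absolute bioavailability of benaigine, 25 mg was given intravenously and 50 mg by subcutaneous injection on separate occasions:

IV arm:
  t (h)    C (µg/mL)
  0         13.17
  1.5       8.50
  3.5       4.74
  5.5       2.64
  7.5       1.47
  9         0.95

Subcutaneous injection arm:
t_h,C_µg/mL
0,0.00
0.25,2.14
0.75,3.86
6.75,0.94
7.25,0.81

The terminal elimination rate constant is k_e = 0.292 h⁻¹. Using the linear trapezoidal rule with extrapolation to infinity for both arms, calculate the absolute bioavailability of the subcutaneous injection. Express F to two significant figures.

F = 0.21

Trapezoidal AUC_0→9 (IV):
  [0→1.5]: (13.17+8.50)/2 × 1.5 = 16.2525
  [1.5→3.5]: (8.50+4.74)/2 × 2 = 13.24
  [3.5→5.5]: (4.74+2.64)/2 × 2 = 7.38
  [5.5→7.5]: (2.64+1.47)/2 × 2 = 4.11
  [7.5→9]: (1.47+0.95)/2 × 1.5 = 1.815
  Sum = 42.7975 µg/mL·h
IV tail: 0.95/0.292 = 3.253; AUC_iv,0→∞ = 42.7975 + 3.253 = 46.0505 µg/mL·h
Trapezoidal AUC_0→7.25 (subcutaneous injection):
  [0→0.25]: (0.00+2.14)/2 × 0.25 = 0.2675
  [0.25→0.75]: (2.14+3.86)/2 × 0.5 = 1.5
  [0.75→6.75]: (3.86+0.94)/2 × 6 = 14.4
  [6.75→7.25]: (0.94+0.81)/2 × 0.5 = 0.4375
  Sum = 16.605 µg/mL·h
subcutaneous injection tail: 0.81/0.292 = 2.774; AUC_ev,0→∞ = 16.605 + 2.774 = 19.379 µg/mL·h
F = (AUC_ev/D_ev)/(AUC_iv/D_iv) = (19.379/50)/(46.0505/25) = 0.38758/1.84202 = 0.2104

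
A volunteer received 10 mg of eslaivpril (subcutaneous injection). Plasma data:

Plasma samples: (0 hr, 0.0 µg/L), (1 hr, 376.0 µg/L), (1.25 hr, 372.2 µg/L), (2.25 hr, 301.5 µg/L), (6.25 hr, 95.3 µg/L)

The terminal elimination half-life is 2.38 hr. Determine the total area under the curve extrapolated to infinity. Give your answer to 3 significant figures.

Trapezoidal AUC_0→6.25:
  [0→1]: (0.0+376.0)/2 × 1 = 188.0
  [1→1.25]: (376.0+372.2)/2 × 0.25 = 93.525
  [1.25→2.25]: (372.2+301.5)/2 × 1 = 336.85
  [2.25→6.25]: (301.5+95.3)/2 × 4 = 793.6
  Sum = 1411.975 µg/L·hr
k_e = ln2 / t½ = 0.693147 / 2.38 = 0.2912 hr^-1
Extrapolated tail: C_last / k_e = 95.3 / 0.2912 = 327.266
AUC_0→∞ = 1411.975 + 327.266 = 1739.241 µg/L·hr

AUC = 1740 µg/L·hr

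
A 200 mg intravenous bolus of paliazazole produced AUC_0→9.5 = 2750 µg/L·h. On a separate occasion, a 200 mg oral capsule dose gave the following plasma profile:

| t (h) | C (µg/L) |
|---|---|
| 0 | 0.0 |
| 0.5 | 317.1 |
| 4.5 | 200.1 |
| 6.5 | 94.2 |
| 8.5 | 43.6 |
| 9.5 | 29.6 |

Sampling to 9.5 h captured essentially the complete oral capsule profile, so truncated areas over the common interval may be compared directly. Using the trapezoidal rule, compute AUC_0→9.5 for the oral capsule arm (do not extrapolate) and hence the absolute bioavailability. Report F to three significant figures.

Trapezoidal AUC_0→9.5 (oral capsule):
  [0→0.5]: (0.0+317.1)/2 × 0.5 = 79.275
  [0.5→4.5]: (317.1+200.1)/2 × 4 = 1034.4
  [4.5→6.5]: (200.1+94.2)/2 × 2 = 294.3
  [6.5→8.5]: (94.2+43.6)/2 × 2 = 137.8
  [8.5→9.5]: (43.6+29.6)/2 × 1 = 36.6
  Sum = 1582.375 µg/L·h
F = (AUC_ev/D_ev)/(AUC_iv/D_iv) = (1582.375/200)/(2750/200) = 7.911875/13.75 = 0.5754

F = 0.575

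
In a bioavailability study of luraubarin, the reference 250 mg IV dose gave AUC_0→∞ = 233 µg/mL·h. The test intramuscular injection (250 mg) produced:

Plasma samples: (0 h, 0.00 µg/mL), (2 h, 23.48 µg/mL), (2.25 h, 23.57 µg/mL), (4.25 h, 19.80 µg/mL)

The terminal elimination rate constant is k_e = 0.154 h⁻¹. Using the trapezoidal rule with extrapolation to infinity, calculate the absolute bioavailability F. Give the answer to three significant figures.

F = 0.864

Trapezoidal AUC_0→4.25 (intramuscular injection):
  [0→2]: (0.00+23.48)/2 × 2 = 23.48
  [2→2.25]: (23.48+23.57)/2 × 0.25 = 5.88125
  [2.25→4.25]: (23.57+19.80)/2 × 2 = 43.37
  Sum = 72.73125 µg/mL·h
Tail: C_last/k_e = 19.80/0.154 = 128.571
AUC_0→∞ (intramuscular injection) = 72.73125 + 128.571 = 201.30225 µg/mL·h
F = (AUC_ev/D_ev)/(AUC_iv/D_iv) = (201.30225/250)/(233/250) = 0.805209/0.932 = 0.8640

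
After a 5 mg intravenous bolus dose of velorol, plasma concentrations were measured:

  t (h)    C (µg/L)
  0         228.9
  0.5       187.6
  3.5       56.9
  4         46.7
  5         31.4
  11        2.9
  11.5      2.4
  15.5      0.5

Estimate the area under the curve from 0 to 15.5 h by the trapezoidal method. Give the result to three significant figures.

Trapezoidal AUC_0→15.5:
  [0→0.5]: (228.9+187.6)/2 × 0.5 = 104.125
  [0.5→3.5]: (187.6+56.9)/2 × 3 = 366.75
  [3.5→4]: (56.9+46.7)/2 × 0.5 = 25.9
  [4→5]: (46.7+31.4)/2 × 1 = 39.05
  [5→11]: (31.4+2.9)/2 × 6 = 102.9
  [11→11.5]: (2.9+2.4)/2 × 0.5 = 1.325
  [11.5→15.5]: (2.4+0.5)/2 × 4 = 5.8
  Sum = 645.85 µg/L·h

AUC = 646 µg/L·h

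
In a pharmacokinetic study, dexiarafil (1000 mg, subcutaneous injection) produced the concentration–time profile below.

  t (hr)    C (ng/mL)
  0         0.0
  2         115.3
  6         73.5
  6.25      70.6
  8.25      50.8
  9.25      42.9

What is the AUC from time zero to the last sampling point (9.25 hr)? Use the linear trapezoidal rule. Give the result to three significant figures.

Trapezoidal AUC_0→9.25:
  [0→2]: (0.0+115.3)/2 × 2 = 115.3
  [2→6]: (115.3+73.5)/2 × 4 = 377.6
  [6→6.25]: (73.5+70.6)/2 × 0.25 = 18.0125
  [6.25→8.25]: (70.6+50.8)/2 × 2 = 121.4
  [8.25→9.25]: (50.8+42.9)/2 × 1 = 46.85
  Sum = 679.1625 ng/mL·hr

AUC = 679 ng/mL·hr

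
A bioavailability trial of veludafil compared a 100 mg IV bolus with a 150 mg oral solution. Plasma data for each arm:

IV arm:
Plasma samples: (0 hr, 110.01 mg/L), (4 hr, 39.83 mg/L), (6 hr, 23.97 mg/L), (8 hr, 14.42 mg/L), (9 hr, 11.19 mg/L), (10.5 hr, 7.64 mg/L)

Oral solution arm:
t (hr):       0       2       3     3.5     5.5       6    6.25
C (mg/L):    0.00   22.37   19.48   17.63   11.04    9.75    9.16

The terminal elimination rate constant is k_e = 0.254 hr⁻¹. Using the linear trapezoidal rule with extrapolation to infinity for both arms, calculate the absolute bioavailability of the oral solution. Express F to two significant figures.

Trapezoidal AUC_0→10.5 (IV):
  [0→4]: (110.01+39.83)/2 × 4 = 299.68
  [4→6]: (39.83+23.97)/2 × 2 = 63.8
  [6→8]: (23.97+14.42)/2 × 2 = 38.39
  [8→9]: (14.42+11.19)/2 × 1 = 12.805
  [9→10.5]: (11.19+7.64)/2 × 1.5 = 14.1225
  Sum = 428.7975 mg/L·hr
IV tail: 7.64/0.254 = 30.079; AUC_iv,0→∞ = 428.7975 + 30.079 = 458.8765 mg/L·hr
Trapezoidal AUC_0→6.25 (oral solution):
  [0→2]: (0.00+22.37)/2 × 2 = 22.37
  [2→3]: (22.37+19.48)/2 × 1 = 20.925
  [3→3.5]: (19.48+17.63)/2 × 0.5 = 9.2775
  [3.5→5.5]: (17.63+11.04)/2 × 2 = 28.67
  [5.5→6]: (11.04+9.75)/2 × 0.5 = 5.1975
  [6→6.25]: (9.75+9.16)/2 × 0.25 = 2.36375
  Sum = 88.80375 mg/L·hr
oral solution tail: 9.16/0.254 = 36.063; AUC_ev,0→∞ = 88.80375 + 36.063 = 124.86675 mg/L·hr
F = (AUC_ev/D_ev)/(AUC_iv/D_iv) = (124.86675/150)/(458.8765/100) = 0.832445/4.588765 = 0.1814

F = 0.18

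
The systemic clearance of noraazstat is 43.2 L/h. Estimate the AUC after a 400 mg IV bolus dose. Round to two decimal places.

AUC_0→∞ = Dose_iv / CL
        = 400 / 43.2 = 9.25926 mg/L·h

AUC = 9.26 mg/L·h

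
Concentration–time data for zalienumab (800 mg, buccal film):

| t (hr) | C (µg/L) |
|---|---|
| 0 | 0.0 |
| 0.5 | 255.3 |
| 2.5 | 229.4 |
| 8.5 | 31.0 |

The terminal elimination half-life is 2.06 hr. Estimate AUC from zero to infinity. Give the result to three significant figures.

AUC = 1420 µg/L·hr

Trapezoidal AUC_0→8.5:
  [0→0.5]: (0.0+255.3)/2 × 0.5 = 63.825
  [0.5→2.5]: (255.3+229.4)/2 × 2 = 484.7
  [2.5→8.5]: (229.4+31.0)/2 × 6 = 781.2
  Sum = 1329.725 µg/L·hr
k_e = ln2 / t½ = 0.693147 / 2.06 = 0.3365 hr^-1
Extrapolated tail: C_last / k_e = 31.0 / 0.3365 = 92.125
AUC_0→∞ = 1329.725 + 92.125 = 1421.85 µg/L·hr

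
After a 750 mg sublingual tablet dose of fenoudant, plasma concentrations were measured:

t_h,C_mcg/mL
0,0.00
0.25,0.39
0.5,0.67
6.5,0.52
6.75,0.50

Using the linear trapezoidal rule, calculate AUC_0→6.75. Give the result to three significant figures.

AUC = 3.88 mcg/mL·h

Trapezoidal AUC_0→6.75:
  [0→0.25]: (0.00+0.39)/2 × 0.25 = 0.04875
  [0.25→0.5]: (0.39+0.67)/2 × 0.25 = 0.1325
  [0.5→6.5]: (0.67+0.52)/2 × 6 = 3.57
  [6.5→6.75]: (0.52+0.50)/2 × 0.25 = 0.1275
  Sum = 3.87875 mcg/mL·h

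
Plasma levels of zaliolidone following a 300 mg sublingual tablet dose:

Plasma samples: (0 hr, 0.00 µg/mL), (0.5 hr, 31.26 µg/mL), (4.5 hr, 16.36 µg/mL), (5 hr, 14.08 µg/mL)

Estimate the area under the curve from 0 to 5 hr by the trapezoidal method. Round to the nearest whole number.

Trapezoidal AUC_0→5:
  [0→0.5]: (0.00+31.26)/2 × 0.5 = 7.815
  [0.5→4.5]: (31.26+16.36)/2 × 4 = 95.24
  [4.5→5]: (16.36+14.08)/2 × 0.5 = 7.61
  Sum = 110.665 µg/mL·hr

AUC = 111 µg/mL·hr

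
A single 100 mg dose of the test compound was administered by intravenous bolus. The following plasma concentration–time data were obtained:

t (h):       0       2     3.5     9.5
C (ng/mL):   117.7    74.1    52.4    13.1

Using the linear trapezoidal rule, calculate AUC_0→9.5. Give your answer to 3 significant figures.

AUC = 483 ng/mL·h

Trapezoidal AUC_0→9.5:
  [0→2]: (117.7+74.1)/2 × 2 = 191.8
  [2→3.5]: (74.1+52.4)/2 × 1.5 = 94.875
  [3.5→9.5]: (52.4+13.1)/2 × 6 = 196.5
  Sum = 483.175 ng/mL·h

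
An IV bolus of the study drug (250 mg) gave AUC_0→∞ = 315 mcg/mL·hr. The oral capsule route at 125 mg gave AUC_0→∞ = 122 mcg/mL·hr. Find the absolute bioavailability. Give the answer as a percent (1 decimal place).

F = 77.5%

F = (AUC_ev / D_ev) / (AUC_iv / D_iv)
  = (122/125) / (315/250)
  = 0.976 / 1.26 = 0.7746
  = 77.46%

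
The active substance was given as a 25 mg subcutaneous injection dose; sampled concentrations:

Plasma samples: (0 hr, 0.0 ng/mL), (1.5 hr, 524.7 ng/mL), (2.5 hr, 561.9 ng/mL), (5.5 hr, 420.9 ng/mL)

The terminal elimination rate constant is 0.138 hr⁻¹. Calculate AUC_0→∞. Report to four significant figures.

AUC = 5461 ng/mL·hr

Trapezoidal AUC_0→5.5:
  [0→1.5]: (0.0+524.7)/2 × 1.5 = 393.525
  [1.5→2.5]: (524.7+561.9)/2 × 1 = 543.3
  [2.5→5.5]: (561.9+420.9)/2 × 3 = 1474.2
  Sum = 2411.025 ng/mL·hr
Extrapolated tail: C_last / k_e = 420.9 / 0.138 = 3050.000
AUC_0→∞ = 2411.025 + 3050.000 = 5461.025 ng/mL·hr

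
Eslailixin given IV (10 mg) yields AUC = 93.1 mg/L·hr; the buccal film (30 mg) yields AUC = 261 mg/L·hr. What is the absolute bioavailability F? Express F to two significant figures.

F = (AUC_ev / D_ev) / (AUC_iv / D_iv)
  = (261/30) / (93.1/10)
  = 8.7 / 9.31 = 0.9345

F = 0.93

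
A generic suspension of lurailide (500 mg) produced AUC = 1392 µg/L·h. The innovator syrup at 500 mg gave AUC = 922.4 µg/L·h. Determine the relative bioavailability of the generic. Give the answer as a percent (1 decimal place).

F_rel = (AUC_test/D_test) / (AUC_ref/D_ref)
      = (1392/500) / (922.4/500)
      = 2.784 / 1.8448 = 1.5091 = 150.91%

F_rel = 150.9%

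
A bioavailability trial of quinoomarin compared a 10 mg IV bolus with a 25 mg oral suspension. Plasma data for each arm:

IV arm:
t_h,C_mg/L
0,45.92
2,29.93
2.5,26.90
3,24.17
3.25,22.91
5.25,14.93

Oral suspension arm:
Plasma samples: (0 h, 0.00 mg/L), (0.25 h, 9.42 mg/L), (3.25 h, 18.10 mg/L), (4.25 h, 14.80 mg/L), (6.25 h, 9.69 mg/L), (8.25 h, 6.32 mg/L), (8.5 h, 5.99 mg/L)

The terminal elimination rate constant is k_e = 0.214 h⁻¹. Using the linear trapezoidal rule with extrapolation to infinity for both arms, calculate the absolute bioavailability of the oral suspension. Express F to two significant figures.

Trapezoidal AUC_0→5.25 (IV):
  [0→2]: (45.92+29.93)/2 × 2 = 75.85
  [2→2.5]: (29.93+26.90)/2 × 0.5 = 14.2075
  [2.5→3]: (26.90+24.17)/2 × 0.5 = 12.7675
  [3→3.25]: (24.17+22.91)/2 × 0.25 = 5.885
  [3.25→5.25]: (22.91+14.93)/2 × 2 = 37.84
  Sum = 146.55 mg/L·h
IV tail: 14.93/0.214 = 69.766; AUC_iv,0→∞ = 146.55 + 69.766 = 216.316 mg/L·h
Trapezoidal AUC_0→8.5 (oral suspension):
  [0→0.25]: (0.00+9.42)/2 × 0.25 = 1.1775
  [0.25→3.25]: (9.42+18.10)/2 × 3 = 41.28
  [3.25→4.25]: (18.10+14.80)/2 × 1 = 16.45
  [4.25→6.25]: (14.80+9.69)/2 × 2 = 24.49
  [6.25→8.25]: (9.69+6.32)/2 × 2 = 16.01
  [8.25→8.5]: (6.32+5.99)/2 × 0.25 = 1.53875
  Sum = 100.94625 mg/L·h
oral suspension tail: 5.99/0.214 = 27.991; AUC_ev,0→∞ = 100.94625 + 27.991 = 128.93725 mg/L·h
F = (AUC_ev/D_ev)/(AUC_iv/D_iv) = (128.93725/25)/(216.316/10) = 5.15749/21.6316 = 0.2384

F = 0.24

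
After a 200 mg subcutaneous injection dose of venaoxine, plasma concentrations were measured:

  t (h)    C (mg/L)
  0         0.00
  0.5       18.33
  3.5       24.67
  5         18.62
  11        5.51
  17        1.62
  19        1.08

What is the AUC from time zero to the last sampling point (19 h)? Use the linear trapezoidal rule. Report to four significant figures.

AUC = 198.0 mg/L·h

Trapezoidal AUC_0→19:
  [0→0.5]: (0.00+18.33)/2 × 0.5 = 4.5825
  [0.5→3.5]: (18.33+24.67)/2 × 3 = 64.5
  [3.5→5]: (24.67+18.62)/2 × 1.5 = 32.4675
  [5→11]: (18.62+5.51)/2 × 6 = 72.39
  [11→17]: (5.51+1.62)/2 × 6 = 21.39
  [17→19]: (1.62+1.08)/2 × 2 = 2.7
  Sum = 198.03 mg/L·h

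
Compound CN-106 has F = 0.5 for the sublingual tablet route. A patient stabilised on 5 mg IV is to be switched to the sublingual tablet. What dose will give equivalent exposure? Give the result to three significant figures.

For equal systemic exposure: F × D_ev = D_iv
D_ev = D_iv / F = 5 / 0.5 = 10 mg

D_sublingual = 10.0 mg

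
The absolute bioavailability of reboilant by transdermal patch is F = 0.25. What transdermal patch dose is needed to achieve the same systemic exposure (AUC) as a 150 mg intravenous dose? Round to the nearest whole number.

For equal systemic exposure: F × D_ev = D_iv
D_ev = D_iv / F = 150 / 0.25 = 600 mg

D_transdermal = 600 mg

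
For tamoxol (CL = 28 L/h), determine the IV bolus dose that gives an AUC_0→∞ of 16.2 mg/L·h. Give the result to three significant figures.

Dose = 454 mg

Dose_iv = CL × AUC_0→∞
     = 28 × 16.2 = 453.6 mg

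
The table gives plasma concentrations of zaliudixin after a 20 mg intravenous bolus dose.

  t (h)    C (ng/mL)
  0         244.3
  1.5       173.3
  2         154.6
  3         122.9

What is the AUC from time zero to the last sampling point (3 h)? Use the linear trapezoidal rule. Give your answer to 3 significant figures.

Trapezoidal AUC_0→3:
  [0→1.5]: (244.3+173.3)/2 × 1.5 = 313.2
  [1.5→2]: (173.3+154.6)/2 × 0.5 = 81.975
  [2→3]: (154.6+122.9)/2 × 1 = 138.75
  Sum = 533.925 ng/mL·h

AUC = 534 ng/mL·h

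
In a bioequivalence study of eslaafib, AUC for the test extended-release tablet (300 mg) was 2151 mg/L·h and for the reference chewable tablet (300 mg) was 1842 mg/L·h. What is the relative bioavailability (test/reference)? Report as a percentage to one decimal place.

F_rel = 116.8%

F_rel = (AUC_test/D_test) / (AUC_ref/D_ref)
      = (2151/300) / (1842/300)
      = 7.17 / 6.14 = 1.1678 = 116.78%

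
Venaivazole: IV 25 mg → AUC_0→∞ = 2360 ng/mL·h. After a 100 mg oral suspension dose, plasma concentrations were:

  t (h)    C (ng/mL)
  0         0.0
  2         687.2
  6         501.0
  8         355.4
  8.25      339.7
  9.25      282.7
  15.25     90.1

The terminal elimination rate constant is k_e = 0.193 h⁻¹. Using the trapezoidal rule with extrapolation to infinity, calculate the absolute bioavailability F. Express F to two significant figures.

F = 0.63

Trapezoidal AUC_0→15.25 (oral suspension):
  [0→2]: (0.0+687.2)/2 × 2 = 687.2
  [2→6]: (687.2+501.0)/2 × 4 = 2376.4
  [6→8]: (501.0+355.4)/2 × 2 = 856.4
  [8→8.25]: (355.4+339.7)/2 × 0.25 = 86.8875
  [8.25→9.25]: (339.7+282.7)/2 × 1 = 311.2
  [9.25→15.25]: (282.7+90.1)/2 × 6 = 1118.4
  Sum = 5436.4875 ng/mL·h
Tail: C_last/k_e = 90.1/0.193 = 466.839
AUC_0→∞ (oral suspension) = 5436.4875 + 466.839 = 5903.3265 ng/mL·h
F = (AUC_ev/D_ev)/(AUC_iv/D_iv) = (5903.3265/100)/(2360/25) = 59.033265/94.4 = 0.6254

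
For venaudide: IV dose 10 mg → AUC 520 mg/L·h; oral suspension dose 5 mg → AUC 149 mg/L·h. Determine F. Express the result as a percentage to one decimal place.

F = 57.3%

F = (AUC_ev / D_ev) / (AUC_iv / D_iv)
  = (149/5) / (520/10)
  = 29.8 / 52 = 0.5731
  = 57.31%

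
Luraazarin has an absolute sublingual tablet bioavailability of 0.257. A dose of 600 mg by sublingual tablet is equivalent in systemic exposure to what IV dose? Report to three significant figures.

D_iv = 154 mg

Systemic exposure from an extravascular dose = F × D_ev, so the equivalent IV dose is F × D_ev.
D_iv = F × D_ev = 0.257 × 600 = 154.2 mg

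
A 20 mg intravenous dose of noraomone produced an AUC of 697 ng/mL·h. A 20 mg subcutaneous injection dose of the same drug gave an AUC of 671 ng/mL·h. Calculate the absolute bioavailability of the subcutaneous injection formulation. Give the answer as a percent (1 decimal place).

F = (AUC_ev / D_ev) / (AUC_iv / D_iv)
  = (671/20) / (697/20)
  = 33.55 / 34.85 = 0.9627
  = 96.27%

F = 96.3%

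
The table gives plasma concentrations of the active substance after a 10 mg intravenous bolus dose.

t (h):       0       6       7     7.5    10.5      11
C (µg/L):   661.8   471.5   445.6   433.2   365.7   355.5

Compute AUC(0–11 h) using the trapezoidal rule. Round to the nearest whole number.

AUC = 5457 µg/L·h

Trapezoidal AUC_0→11:
  [0→6]: (661.8+471.5)/2 × 6 = 3399.9
  [6→7]: (471.5+445.6)/2 × 1 = 458.55
  [7→7.5]: (445.6+433.2)/2 × 0.5 = 219.7
  [7.5→10.5]: (433.2+365.7)/2 × 3 = 1198.35
  [10.5→11]: (365.7+355.5)/2 × 0.5 = 180.3
  Sum = 5456.8 µg/L·h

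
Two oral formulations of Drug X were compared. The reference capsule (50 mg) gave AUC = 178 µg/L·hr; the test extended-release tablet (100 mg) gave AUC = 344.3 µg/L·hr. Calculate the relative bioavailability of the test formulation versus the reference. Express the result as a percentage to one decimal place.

F_rel = (AUC_test/D_test) / (AUC_ref/D_ref)
      = (344.3/100) / (178/50)
      = 3.443 / 3.56 = 0.9671 = 96.71%

F_rel = 96.7%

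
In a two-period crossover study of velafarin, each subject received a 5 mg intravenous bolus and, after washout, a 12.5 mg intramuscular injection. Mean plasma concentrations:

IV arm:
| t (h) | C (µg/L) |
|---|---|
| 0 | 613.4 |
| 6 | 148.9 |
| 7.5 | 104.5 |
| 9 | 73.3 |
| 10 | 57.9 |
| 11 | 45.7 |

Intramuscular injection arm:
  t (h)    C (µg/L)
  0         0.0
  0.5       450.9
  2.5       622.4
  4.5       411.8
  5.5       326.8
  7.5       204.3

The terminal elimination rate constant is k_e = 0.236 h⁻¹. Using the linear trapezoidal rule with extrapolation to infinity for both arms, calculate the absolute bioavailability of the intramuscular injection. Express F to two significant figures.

F = 0.55

Trapezoidal AUC_0→11 (IV):
  [0→6]: (613.4+148.9)/2 × 6 = 2286.9
  [6→7.5]: (148.9+104.5)/2 × 1.5 = 190.05
  [7.5→9]: (104.5+73.3)/2 × 1.5 = 133.35
  [9→10]: (73.3+57.9)/2 × 1 = 65.6
  [10→11]: (57.9+45.7)/2 × 1 = 51.8
  Sum = 2727.7 µg/L·h
IV tail: 45.7/0.236 = 193.644; AUC_iv,0→∞ = 2727.7 + 193.644 = 2921.344 µg/L·h
Trapezoidal AUC_0→7.5 (intramuscular injection):
  [0→0.5]: (0.0+450.9)/2 × 0.5 = 112.725
  [0.5→2.5]: (450.9+622.4)/2 × 2 = 1073.3
  [2.5→4.5]: (622.4+411.8)/2 × 2 = 1034.2
  [4.5→5.5]: (411.8+326.8)/2 × 1 = 369.3
  [5.5→7.5]: (326.8+204.3)/2 × 2 = 531.1
  Sum = 3120.625 µg/L·h
intramuscular injection tail: 204.3/0.236 = 865.678; AUC_ev,0→∞ = 3120.625 + 865.678 = 3986.303 µg/L·h
F = (AUC_ev/D_ev)/(AUC_iv/D_iv) = (3986.303/12.5)/(2921.344/5) = 318.90424/584.2688 = 0.5458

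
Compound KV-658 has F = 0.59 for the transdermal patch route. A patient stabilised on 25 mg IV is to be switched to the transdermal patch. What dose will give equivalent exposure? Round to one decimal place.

D_transdermal = 42.4 mg

For equal systemic exposure: F × D_ev = D_iv
D_ev = D_iv / F = 25 / 0.59 = 42.3729 mg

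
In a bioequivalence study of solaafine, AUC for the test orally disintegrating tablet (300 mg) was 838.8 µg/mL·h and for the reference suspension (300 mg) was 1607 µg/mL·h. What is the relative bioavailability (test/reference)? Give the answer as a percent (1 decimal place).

F_rel = (AUC_test/D_test) / (AUC_ref/D_ref)
      = (838.8/300) / (1607/300)
      = 2.796 / 5.35667 = 0.5220 = 52.20%

F_rel = 52.2%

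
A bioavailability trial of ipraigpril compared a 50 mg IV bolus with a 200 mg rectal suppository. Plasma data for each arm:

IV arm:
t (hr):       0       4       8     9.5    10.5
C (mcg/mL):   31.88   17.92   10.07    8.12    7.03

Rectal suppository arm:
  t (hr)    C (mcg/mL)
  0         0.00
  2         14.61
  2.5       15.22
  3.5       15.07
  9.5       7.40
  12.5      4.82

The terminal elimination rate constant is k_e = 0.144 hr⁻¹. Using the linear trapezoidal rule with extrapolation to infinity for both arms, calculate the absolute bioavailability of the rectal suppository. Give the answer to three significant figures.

F = 0.173

Trapezoidal AUC_0→10.5 (IV):
  [0→4]: (31.88+17.92)/2 × 4 = 99.6
  [4→8]: (17.92+10.07)/2 × 4 = 55.98
  [8→9.5]: (10.07+8.12)/2 × 1.5 = 13.6425
  [9.5→10.5]: (8.12+7.03)/2 × 1 = 7.575
  Sum = 176.7975 mcg/mL·hr
IV tail: 7.03/0.144 = 48.819; AUC_iv,0→∞ = 176.7975 + 48.819 = 225.6165 mcg/mL·hr
Trapezoidal AUC_0→12.5 (rectal suppository):
  [0→2]: (0.00+14.61)/2 × 2 = 14.61
  [2→2.5]: (14.61+15.22)/2 × 0.5 = 7.4575
  [2.5→3.5]: (15.22+15.07)/2 × 1 = 15.145
  [3.5→9.5]: (15.07+7.40)/2 × 6 = 67.41
  [9.5→12.5]: (7.40+4.82)/2 × 3 = 18.33
  Sum = 122.9525 mcg/mL·hr
rectal suppository tail: 4.82/0.144 = 33.472; AUC_ev,0→∞ = 122.9525 + 33.472 = 156.4245 mcg/mL·hr
F = (AUC_ev/D_ev)/(AUC_iv/D_iv) = (156.4245/200)/(225.6165/50) = 0.7821225/4.51233 = 0.1733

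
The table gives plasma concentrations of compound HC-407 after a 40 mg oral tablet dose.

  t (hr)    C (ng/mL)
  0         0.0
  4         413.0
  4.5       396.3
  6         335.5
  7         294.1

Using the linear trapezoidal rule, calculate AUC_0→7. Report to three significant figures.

Trapezoidal AUC_0→7:
  [0→4]: (0.0+413.0)/2 × 4 = 826.0
  [4→4.5]: (413.0+396.3)/2 × 0.5 = 202.325
  [4.5→6]: (396.3+335.5)/2 × 1.5 = 548.85
  [6→7]: (335.5+294.1)/2 × 1 = 314.8
  Sum = 1891.975 ng/mL·hr

AUC = 1890 ng/mL·hr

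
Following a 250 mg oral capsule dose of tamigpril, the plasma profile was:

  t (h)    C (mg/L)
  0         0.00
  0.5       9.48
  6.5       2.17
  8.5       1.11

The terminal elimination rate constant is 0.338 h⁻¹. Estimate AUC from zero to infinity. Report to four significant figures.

Trapezoidal AUC_0→8.5:
  [0→0.5]: (0.00+9.48)/2 × 0.5 = 2.37
  [0.5→6.5]: (9.48+2.17)/2 × 6 = 34.95
  [6.5→8.5]: (2.17+1.11)/2 × 2 = 3.28
  Sum = 40.6 mg/L·h
Extrapolated tail: C_last / k_e = 1.11 / 0.338 = 3.284
AUC_0→∞ = 40.6 + 3.284 = 43.884 mg/L·h

AUC = 43.88 mg/L·h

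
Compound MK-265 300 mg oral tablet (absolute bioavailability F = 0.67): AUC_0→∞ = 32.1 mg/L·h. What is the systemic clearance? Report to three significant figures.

CL = F × Dose / AUC_0→∞
   = 0.67 × 300 / 32.1 = 6.26168 L/h

CL = 6.26 L/h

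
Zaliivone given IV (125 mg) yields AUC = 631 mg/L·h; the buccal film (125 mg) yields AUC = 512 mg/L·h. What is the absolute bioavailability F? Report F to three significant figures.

F = (AUC_ev / D_ev) / (AUC_iv / D_iv)
  = (512/125) / (631/125)
  = 4.096 / 5.048 = 0.8114

F = 0.811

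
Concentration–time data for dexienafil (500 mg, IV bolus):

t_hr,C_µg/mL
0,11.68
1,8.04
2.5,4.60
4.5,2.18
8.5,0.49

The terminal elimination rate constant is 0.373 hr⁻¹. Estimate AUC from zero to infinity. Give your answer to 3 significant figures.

AUC = 32.8 µg/mL·hr

Trapezoidal AUC_0→8.5:
  [0→1]: (11.68+8.04)/2 × 1 = 9.86
  [1→2.5]: (8.04+4.60)/2 × 1.5 = 9.48
  [2.5→4.5]: (4.60+2.18)/2 × 2 = 6.78
  [4.5→8.5]: (2.18+0.49)/2 × 4 = 5.34
  Sum = 31.46 µg/mL·hr
Extrapolated tail: C_last / k_e = 0.49 / 0.373 = 1.314
AUC_0→∞ = 31.46 + 1.314 = 32.774 µg/mL·hr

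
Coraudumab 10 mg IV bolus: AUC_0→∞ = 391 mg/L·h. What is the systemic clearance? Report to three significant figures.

CL = 0.0256 L/h

CL = Dose_iv / AUC_0→∞
   = 10 / 391 = 0.0255754 L/h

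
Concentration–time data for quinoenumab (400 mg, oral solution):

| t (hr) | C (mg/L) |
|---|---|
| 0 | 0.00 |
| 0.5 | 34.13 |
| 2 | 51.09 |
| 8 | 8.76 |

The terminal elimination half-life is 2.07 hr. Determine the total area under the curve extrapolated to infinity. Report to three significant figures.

AUC = 278 mg/L·hr

Trapezoidal AUC_0→8:
  [0→0.5]: (0.00+34.13)/2 × 0.5 = 8.5325
  [0.5→2]: (34.13+51.09)/2 × 1.5 = 63.915
  [2→8]: (51.09+8.76)/2 × 6 = 179.55
  Sum = 251.9975 mg/L·hr
k_e = ln2 / t½ = 0.693147 / 2.07 = 0.3349 hr^-1
Extrapolated tail: C_last / k_e = 8.76 / 0.3349 = 26.157
AUC_0→∞ = 251.9975 + 26.157 = 278.1545 mg/L·hr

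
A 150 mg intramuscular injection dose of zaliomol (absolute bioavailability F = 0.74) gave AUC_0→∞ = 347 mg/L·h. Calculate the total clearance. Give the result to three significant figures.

CL = 0.320 L/h

CL = F × Dose / AUC_0→∞
   = 0.74 × 150 / 347 = 0.319885 L/h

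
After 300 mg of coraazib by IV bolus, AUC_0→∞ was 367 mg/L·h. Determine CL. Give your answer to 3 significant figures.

CL = Dose_iv / AUC_0→∞
   = 300 / 367 = 0.817439 L/h

CL = 0.817 L/h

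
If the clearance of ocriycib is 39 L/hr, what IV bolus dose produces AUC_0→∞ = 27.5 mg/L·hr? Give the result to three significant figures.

Dose = 1070 mg

Dose_iv = CL × AUC_0→∞
     = 39 × 27.5 = 1072.5 mg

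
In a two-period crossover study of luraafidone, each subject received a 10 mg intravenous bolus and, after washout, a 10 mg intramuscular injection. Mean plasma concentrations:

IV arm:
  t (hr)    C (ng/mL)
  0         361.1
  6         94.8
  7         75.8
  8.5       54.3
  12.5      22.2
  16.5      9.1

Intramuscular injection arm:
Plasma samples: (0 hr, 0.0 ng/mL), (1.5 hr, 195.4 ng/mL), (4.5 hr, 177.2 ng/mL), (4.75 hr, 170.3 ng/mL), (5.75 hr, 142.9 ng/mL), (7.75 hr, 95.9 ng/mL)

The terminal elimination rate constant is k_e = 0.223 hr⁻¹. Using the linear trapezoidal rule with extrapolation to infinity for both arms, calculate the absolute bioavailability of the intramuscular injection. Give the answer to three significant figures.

F = 0.871

Trapezoidal AUC_0→16.5 (IV):
  [0→6]: (361.1+94.8)/2 × 6 = 1367.7
  [6→7]: (94.8+75.8)/2 × 1 = 85.3
  [7→8.5]: (75.8+54.3)/2 × 1.5 = 97.575
  [8.5→12.5]: (54.3+22.2)/2 × 4 = 153.0
  [12.5→16.5]: (22.2+9.1)/2 × 4 = 62.6
  Sum = 1766.175 ng/mL·hr
IV tail: 9.1/0.223 = 40.807; AUC_iv,0→∞ = 1766.175 + 40.807 = 1806.982 ng/mL·hr
Trapezoidal AUC_0→7.75 (intramuscular injection):
  [0→1.5]: (0.0+195.4)/2 × 1.5 = 146.55
  [1.5→4.5]: (195.4+177.2)/2 × 3 = 558.9
  [4.5→4.75]: (177.2+170.3)/2 × 0.25 = 43.4375
  [4.75→5.75]: (170.3+142.9)/2 × 1 = 156.6
  [5.75→7.75]: (142.9+95.9)/2 × 2 = 238.8
  Sum = 1144.2875 ng/mL·hr
intramuscular injection tail: 95.9/0.223 = 430.045; AUC_ev,0→∞ = 1144.2875 + 430.045 = 1574.3325 ng/mL·hr
F = (AUC_ev/D_ev)/(AUC_iv/D_iv) = (1574.3325/10)/(1806.982/10) = 157.43325/180.6982 = 0.8712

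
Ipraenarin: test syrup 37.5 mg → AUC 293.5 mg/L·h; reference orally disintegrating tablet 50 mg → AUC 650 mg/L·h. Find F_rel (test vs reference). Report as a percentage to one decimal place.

F_rel = 60.2%

F_rel = (AUC_test/D_test) / (AUC_ref/D_ref)
      = (293.5/37.5) / (650/50)
      = 7.82667 / 13 = 0.6021 = 60.21%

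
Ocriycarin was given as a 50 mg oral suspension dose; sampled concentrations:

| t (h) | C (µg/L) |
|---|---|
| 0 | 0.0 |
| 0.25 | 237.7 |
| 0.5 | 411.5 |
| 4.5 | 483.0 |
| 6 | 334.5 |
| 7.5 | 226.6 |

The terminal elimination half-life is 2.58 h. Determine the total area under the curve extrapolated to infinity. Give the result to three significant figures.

AUC = 3780 µg/L·h

Trapezoidal AUC_0→7.5:
  [0→0.25]: (0.0+237.7)/2 × 0.25 = 29.7125
  [0.25→0.5]: (237.7+411.5)/2 × 0.25 = 81.15
  [0.5→4.5]: (411.5+483.0)/2 × 4 = 1789.0
  [4.5→6]: (483.0+334.5)/2 × 1.5 = 613.125
  [6→7.5]: (334.5+226.6)/2 × 1.5 = 420.825
  Sum = 2933.8125 µg/L·h
k_e = ln2 / t½ = 0.693147 / 2.58 = 0.2687 h^-1
Extrapolated tail: C_last / k_e = 226.6 / 0.2687 = 843.320
AUC_0→∞ = 2933.8125 + 843.320 = 3777.1325 µg/L·h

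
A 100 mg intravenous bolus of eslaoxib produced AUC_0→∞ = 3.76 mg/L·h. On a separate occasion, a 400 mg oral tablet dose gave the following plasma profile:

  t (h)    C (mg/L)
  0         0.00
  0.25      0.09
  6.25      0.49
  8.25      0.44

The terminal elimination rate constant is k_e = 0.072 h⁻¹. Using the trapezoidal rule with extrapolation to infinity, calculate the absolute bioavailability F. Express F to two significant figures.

Trapezoidal AUC_0→8.25 (oral tablet):
  [0→0.25]: (0.00+0.09)/2 × 0.25 = 0.01125
  [0.25→6.25]: (0.09+0.49)/2 × 6 = 1.74
  [6.25→8.25]: (0.49+0.44)/2 × 2 = 0.93
  Sum = 2.68125 mg/L·h
Tail: C_last/k_e = 0.44/0.072 = 6.111
AUC_0→∞ (oral tablet) = 2.68125 + 6.111 = 8.79225 mg/L·h
F = (AUC_ev/D_ev)/(AUC_iv/D_iv) = (8.79225/400)/(3.76/100) = 0.021980625/0.0376 = 0.5846

F = 0.58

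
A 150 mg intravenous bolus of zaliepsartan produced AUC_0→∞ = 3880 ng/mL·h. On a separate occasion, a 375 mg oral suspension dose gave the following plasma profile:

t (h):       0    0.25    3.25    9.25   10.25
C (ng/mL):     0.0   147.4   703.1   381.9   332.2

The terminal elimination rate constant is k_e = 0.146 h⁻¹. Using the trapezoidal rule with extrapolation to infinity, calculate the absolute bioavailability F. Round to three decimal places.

F = 0.740

Trapezoidal AUC_0→10.25 (oral suspension):
  [0→0.25]: (0.0+147.4)/2 × 0.25 = 18.425
  [0.25→3.25]: (147.4+703.1)/2 × 3 = 1275.75
  [3.25→9.25]: (703.1+381.9)/2 × 6 = 3255.0
  [9.25→10.25]: (381.9+332.2)/2 × 1 = 357.05
  Sum = 4906.225 ng/mL·h
Tail: C_last/k_e = 332.2/0.146 = 2275.342
AUC_0→∞ (oral suspension) = 4906.225 + 2275.342 = 7181.567 ng/mL·h
F = (AUC_ev/D_ev)/(AUC_iv/D_iv) = (7181.567/375)/(3880/150) = 19.1508/25.8667 = 0.7404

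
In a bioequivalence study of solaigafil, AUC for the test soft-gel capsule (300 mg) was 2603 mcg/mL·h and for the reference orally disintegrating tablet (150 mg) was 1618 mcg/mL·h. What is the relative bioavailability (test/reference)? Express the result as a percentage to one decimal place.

F_rel = (AUC_test/D_test) / (AUC_ref/D_ref)
      = (2603/300) / (1618/150)
      = 8.67667 / 10.7867 = 0.8044 = 80.44%

F_rel = 80.4%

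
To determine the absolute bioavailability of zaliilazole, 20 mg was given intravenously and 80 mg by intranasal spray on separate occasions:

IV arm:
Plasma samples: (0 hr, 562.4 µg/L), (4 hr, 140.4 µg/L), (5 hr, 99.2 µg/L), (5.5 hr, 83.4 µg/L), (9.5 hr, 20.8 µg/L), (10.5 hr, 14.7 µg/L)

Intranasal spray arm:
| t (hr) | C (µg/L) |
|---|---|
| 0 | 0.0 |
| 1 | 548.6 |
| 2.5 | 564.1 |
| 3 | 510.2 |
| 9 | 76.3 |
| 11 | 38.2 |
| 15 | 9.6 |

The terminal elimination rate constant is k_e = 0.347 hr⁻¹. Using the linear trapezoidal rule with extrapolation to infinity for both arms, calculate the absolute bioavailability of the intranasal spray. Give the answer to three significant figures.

Trapezoidal AUC_0→10.5 (IV):
  [0→4]: (562.4+140.4)/2 × 4 = 1405.6
  [4→5]: (140.4+99.2)/2 × 1 = 119.8
  [5→5.5]: (99.2+83.4)/2 × 0.5 = 45.65
  [5.5→9.5]: (83.4+20.8)/2 × 4 = 208.4
  [9.5→10.5]: (20.8+14.7)/2 × 1 = 17.75
  Sum = 1797.2 µg/L·hr
IV tail: 14.7/0.347 = 42.363; AUC_iv,0→∞ = 1797.2 + 42.363 = 1839.563 µg/L·hr
Trapezoidal AUC_0→15 (intranasal spray):
  [0→1]: (0.0+548.6)/2 × 1 = 274.3
  [1→2.5]: (548.6+564.1)/2 × 1.5 = 834.525
  [2.5→3]: (564.1+510.2)/2 × 0.5 = 268.575
  [3→9]: (510.2+76.3)/2 × 6 = 1759.5
  [9→11]: (76.3+38.2)/2 × 2 = 114.5
  [11→15]: (38.2+9.6)/2 × 4 = 95.6
  Sum = 3347.0 µg/L·hr
intranasal spray tail: 9.6/0.347 = 27.666; AUC_ev,0→∞ = 3347.0 + 27.666 = 3374.666 µg/L·hr
F = (AUC_ev/D_ev)/(AUC_iv/D_iv) = (3374.666/80)/(1839.563/20) = 42.183325/91.97815 = 0.4586

F = 0.459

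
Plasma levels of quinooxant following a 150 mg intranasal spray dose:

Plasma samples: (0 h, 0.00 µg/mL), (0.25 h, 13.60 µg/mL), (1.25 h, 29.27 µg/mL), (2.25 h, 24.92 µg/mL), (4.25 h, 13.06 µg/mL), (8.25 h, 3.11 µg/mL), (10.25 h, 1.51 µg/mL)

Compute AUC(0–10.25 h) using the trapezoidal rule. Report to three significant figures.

AUC = 125 µg/mL·h

Trapezoidal AUC_0→10.25:
  [0→0.25]: (0.00+13.60)/2 × 0.25 = 1.7
  [0.25→1.25]: (13.60+29.27)/2 × 1 = 21.435
  [1.25→2.25]: (29.27+24.92)/2 × 1 = 27.095
  [2.25→4.25]: (24.92+13.06)/2 × 2 = 37.98
  [4.25→8.25]: (13.06+3.11)/2 × 4 = 32.34
  [8.25→10.25]: (3.11+1.51)/2 × 2 = 4.62
  Sum = 125.17 µg/mL·h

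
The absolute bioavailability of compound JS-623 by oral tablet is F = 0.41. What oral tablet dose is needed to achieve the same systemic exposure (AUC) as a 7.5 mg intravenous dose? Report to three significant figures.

For equal systemic exposure: F × D_ev = D_iv
D_ev = D_iv / F = 7.5 / 0.41 = 18.2927 mg

D_oral = 18.3 mg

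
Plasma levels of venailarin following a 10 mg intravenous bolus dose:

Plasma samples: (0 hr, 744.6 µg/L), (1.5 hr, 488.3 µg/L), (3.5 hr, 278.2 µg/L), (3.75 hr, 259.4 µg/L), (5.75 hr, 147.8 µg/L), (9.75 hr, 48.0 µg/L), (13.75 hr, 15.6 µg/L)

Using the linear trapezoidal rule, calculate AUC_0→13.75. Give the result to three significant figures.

Trapezoidal AUC_0→13.75:
  [0→1.5]: (744.6+488.3)/2 × 1.5 = 924.675
  [1.5→3.5]: (488.3+278.2)/2 × 2 = 766.5
  [3.5→3.75]: (278.2+259.4)/2 × 0.25 = 67.2
  [3.75→5.75]: (259.4+147.8)/2 × 2 = 407.2
  [5.75→9.75]: (147.8+48.0)/2 × 4 = 391.6
  [9.75→13.75]: (48.0+15.6)/2 × 4 = 127.2
  Sum = 2684.375 µg/L·hr

AUC = 2680 µg/L·hr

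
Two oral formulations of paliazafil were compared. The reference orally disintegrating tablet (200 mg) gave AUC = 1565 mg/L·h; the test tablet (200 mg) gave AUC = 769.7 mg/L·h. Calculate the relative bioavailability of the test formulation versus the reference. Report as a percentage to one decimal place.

F_rel = 49.2%

F_rel = (AUC_test/D_test) / (AUC_ref/D_ref)
      = (769.7/200) / (1565/200)
      = 3.8485 / 7.825 = 0.4918 = 49.18%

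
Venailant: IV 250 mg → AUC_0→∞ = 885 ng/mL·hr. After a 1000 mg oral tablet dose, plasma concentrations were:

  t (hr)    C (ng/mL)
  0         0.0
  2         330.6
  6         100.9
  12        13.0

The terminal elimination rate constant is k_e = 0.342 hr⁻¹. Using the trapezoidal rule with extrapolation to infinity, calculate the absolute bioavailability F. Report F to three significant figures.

F = 0.444

Trapezoidal AUC_0→12 (oral tablet):
  [0→2]: (0.0+330.6)/2 × 2 = 330.6
  [2→6]: (330.6+100.9)/2 × 4 = 863.0
  [6→12]: (100.9+13.0)/2 × 6 = 341.7
  Sum = 1535.3 ng/mL·hr
Tail: C_last/k_e = 13.0/0.342 = 38.012
AUC_0→∞ (oral tablet) = 1535.3 + 38.012 = 1573.312 ng/mL·hr
F = (AUC_ev/D_ev)/(AUC_iv/D_iv) = (1573.312/1000)/(885/250) = 1.573312/3.54 = 0.4444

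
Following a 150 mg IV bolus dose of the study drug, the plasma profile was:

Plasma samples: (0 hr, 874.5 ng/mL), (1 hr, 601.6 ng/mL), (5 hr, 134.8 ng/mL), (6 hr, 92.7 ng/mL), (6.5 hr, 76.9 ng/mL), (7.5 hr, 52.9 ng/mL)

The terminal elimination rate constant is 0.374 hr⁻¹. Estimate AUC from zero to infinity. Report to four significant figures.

Trapezoidal AUC_0→7.5:
  [0→1]: (874.5+601.6)/2 × 1 = 738.05
  [1→5]: (601.6+134.8)/2 × 4 = 1472.8
  [5→6]: (134.8+92.7)/2 × 1 = 113.75
  [6→6.5]: (92.7+76.9)/2 × 0.5 = 42.4
  [6.5→7.5]: (76.9+52.9)/2 × 1 = 64.9
  Sum = 2431.9 ng/mL·hr
Extrapolated tail: C_last / k_e = 52.9 / 0.374 = 141.444
AUC_0→∞ = 2431.9 + 141.444 = 2573.344 ng/mL·hr

AUC = 2573 ng/mL·hr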